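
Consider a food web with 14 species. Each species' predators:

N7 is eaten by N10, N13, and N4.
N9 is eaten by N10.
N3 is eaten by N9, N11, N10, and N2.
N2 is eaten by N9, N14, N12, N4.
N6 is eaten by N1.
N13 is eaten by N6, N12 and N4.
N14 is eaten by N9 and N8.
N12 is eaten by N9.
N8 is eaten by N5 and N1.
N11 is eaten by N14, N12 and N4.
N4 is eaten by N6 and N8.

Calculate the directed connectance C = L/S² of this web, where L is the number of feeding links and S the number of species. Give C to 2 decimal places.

The web has S = 14 species and L = 26 feeding links.
C = L / S² = 26 / 196 = 0.1327 ≈ 0.13.

C = 0.13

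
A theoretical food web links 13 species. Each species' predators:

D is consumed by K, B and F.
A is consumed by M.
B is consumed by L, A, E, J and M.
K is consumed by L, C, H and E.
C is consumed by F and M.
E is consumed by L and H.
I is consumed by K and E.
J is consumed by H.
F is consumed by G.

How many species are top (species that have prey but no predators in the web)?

Top species (has prey, but nothing eats it): H, M, L, G.
Count: 4.

4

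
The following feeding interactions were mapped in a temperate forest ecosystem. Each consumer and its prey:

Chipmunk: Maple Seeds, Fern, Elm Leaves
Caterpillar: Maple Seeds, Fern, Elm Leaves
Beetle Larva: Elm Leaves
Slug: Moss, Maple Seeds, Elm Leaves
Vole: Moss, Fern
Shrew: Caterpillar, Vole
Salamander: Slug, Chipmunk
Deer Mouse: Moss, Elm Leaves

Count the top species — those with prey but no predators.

4

Top species (has prey, but nothing eats it): Beetle Larva, Deer Mouse, Shrew, Salamander.
Count: 4.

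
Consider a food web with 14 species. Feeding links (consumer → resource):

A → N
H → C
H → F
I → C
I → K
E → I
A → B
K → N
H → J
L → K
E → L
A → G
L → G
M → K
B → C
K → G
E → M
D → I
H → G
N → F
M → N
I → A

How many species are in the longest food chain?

5 species

One longest chain: C → B → A → I → D.
It has 5 species and 4 links.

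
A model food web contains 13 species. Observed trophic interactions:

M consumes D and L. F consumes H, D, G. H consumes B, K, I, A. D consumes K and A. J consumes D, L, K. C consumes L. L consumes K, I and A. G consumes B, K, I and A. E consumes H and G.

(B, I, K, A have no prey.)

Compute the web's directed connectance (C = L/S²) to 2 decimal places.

C = 0.14

The web has S = 13 species and L = 24 feeding links.
C = L / S² = 24 / 169 = 0.1420 ≈ 0.14.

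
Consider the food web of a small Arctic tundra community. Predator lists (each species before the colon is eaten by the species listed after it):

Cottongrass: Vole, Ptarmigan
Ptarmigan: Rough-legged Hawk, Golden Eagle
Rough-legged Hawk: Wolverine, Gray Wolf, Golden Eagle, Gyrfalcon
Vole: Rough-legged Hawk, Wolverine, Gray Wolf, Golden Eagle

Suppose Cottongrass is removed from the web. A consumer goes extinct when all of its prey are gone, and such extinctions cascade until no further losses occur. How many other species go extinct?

7

Remove Cottongrass.
Round 1: Vole (all prey gone), Ptarmigan (all prey gone) → extinct.
Round 2: Rough-legged Hawk (all prey gone) → extinct.
Round 3: Wolverine (all prey gone), Gray Wolf (all prey gone), Golden Eagle (all prey gone), Gyrfalcon (all prey gone) → extinct.
No further losses. Total secondary extinctions: 7.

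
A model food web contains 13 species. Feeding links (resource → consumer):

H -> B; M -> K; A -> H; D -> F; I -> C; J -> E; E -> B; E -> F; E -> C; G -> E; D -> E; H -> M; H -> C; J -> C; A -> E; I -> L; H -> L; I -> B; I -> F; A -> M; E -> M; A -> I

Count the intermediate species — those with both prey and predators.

4

Intermediate species (has both prey and predators): E, H, I, M.
Count: 4.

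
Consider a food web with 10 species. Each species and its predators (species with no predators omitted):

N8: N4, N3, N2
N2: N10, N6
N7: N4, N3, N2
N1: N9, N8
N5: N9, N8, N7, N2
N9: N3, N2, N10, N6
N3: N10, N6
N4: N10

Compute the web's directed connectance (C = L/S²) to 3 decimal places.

C = 0.210

The web has S = 10 species and L = 21 feeding links.
C = L / S² = 21 / 100 = 0.2100 ≈ 0.210.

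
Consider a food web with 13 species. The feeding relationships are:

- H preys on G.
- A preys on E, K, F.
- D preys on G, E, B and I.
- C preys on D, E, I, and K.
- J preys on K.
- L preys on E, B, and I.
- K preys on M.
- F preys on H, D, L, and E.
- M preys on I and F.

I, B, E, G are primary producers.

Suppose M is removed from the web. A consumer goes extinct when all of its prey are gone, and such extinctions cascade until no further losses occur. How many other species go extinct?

Remove M.
Round 1: K (all prey gone) → extinct.
Round 2: J (all prey gone) → extinct.
No further losses. Total secondary extinctions: 2.

2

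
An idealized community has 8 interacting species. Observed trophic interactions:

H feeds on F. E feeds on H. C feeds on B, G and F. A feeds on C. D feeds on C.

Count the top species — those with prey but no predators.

3

Top species (has prey, but nothing eats it): D, A, E.
Count: 3.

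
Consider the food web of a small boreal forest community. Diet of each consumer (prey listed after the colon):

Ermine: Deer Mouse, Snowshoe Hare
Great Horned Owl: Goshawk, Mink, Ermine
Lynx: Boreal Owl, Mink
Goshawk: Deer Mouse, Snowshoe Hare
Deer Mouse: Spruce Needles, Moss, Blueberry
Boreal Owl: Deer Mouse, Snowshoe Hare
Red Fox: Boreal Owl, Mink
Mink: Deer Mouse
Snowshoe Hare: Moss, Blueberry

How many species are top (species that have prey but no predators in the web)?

Top species (has prey, but nothing eats it): Great Horned Owl, Lynx, Red Fox.
Count: 3.

3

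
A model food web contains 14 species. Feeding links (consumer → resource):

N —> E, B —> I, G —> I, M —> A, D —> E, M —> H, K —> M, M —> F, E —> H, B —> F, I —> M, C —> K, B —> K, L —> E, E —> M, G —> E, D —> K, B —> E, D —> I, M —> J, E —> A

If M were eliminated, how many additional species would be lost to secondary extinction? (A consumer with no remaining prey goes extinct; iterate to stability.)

3

Remove M.
Round 1: K (all prey gone), I (all prey gone) → extinct.
Round 2: C (all prey gone) → extinct.
No further losses. Total secondary extinctions: 3.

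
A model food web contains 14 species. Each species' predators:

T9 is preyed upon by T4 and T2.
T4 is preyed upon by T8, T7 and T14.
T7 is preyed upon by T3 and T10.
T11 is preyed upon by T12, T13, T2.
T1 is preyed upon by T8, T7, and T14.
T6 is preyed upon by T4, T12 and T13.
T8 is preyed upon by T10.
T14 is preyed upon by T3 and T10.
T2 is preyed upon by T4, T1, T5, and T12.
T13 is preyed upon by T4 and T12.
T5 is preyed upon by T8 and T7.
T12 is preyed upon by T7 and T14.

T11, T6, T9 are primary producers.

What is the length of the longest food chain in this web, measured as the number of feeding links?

4 links

One longest chain: T11 → T2 → T1 → T7 → T3.
It has 5 species and 4 links.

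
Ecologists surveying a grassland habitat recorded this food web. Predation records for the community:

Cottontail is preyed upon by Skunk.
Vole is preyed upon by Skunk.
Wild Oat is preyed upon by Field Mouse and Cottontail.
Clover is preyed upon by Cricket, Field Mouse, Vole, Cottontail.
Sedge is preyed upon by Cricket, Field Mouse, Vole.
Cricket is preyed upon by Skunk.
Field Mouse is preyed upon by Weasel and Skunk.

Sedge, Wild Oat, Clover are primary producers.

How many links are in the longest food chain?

One longest chain: Sedge → Field Mouse → Weasel.
It has 3 species and 2 links.

2 links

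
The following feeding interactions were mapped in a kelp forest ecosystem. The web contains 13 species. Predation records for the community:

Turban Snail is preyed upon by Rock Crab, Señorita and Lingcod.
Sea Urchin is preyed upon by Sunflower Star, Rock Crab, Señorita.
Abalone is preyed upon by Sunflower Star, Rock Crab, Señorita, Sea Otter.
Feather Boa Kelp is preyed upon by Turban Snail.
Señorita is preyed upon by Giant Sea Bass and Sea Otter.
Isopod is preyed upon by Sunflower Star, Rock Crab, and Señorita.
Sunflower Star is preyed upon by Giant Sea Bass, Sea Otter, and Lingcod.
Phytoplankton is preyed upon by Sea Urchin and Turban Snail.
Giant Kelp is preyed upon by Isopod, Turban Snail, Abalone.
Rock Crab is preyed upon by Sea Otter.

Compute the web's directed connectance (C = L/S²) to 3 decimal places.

C = 0.148

The web has S = 13 species and L = 25 feeding links.
C = L / S² = 25 / 169 = 0.1479 ≈ 0.148.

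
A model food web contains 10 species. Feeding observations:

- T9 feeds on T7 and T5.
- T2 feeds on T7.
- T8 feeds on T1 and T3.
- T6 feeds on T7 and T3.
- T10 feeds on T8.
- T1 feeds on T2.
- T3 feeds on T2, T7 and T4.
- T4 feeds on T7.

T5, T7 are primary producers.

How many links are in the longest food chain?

One longest chain: T7 → T4 → T3 → T8 → T10.
It has 5 species and 4 links.

4 links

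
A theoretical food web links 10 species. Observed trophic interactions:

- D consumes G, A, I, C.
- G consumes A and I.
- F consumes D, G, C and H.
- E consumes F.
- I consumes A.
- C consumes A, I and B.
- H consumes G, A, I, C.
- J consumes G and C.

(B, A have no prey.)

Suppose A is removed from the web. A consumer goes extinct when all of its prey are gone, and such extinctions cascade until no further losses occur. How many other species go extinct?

Remove A.
Round 1: I (all prey gone) → extinct.
Round 2: G (all prey gone) → extinct.
No further losses. Total secondary extinctions: 2.

2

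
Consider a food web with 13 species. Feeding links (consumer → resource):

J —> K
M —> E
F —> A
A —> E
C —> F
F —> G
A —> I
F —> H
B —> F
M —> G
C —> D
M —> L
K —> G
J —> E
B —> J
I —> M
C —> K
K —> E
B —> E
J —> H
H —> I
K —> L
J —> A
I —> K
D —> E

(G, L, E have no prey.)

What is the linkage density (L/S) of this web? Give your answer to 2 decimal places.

There are L = 25 links among S = 13 species.
L/S = 25/13 = 1.9231 ≈ 1.92.

L/S = 1.92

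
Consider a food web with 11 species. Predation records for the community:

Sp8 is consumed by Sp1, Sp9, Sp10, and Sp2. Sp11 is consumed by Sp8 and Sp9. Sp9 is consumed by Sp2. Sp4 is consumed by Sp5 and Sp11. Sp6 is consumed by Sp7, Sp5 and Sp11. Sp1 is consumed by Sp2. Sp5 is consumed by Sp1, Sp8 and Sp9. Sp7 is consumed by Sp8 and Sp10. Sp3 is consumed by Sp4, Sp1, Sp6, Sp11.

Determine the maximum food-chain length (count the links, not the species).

One longest chain: Sp3 → Sp6 → Sp7 → Sp8 → Sp1 → Sp2.
It has 6 species and 5 links.

5 links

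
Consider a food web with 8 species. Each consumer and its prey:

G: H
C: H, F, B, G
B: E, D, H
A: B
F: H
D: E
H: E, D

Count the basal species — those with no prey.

Basal species (no prey listed): E.
Count: 1.

1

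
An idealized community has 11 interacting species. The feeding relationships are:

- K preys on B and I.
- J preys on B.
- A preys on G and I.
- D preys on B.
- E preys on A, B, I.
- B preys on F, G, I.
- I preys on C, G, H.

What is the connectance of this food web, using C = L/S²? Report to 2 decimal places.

The web has S = 11 species and L = 15 feeding links.
C = L / S² = 15 / 121 = 0.1240 ≈ 0.12.

C = 0.12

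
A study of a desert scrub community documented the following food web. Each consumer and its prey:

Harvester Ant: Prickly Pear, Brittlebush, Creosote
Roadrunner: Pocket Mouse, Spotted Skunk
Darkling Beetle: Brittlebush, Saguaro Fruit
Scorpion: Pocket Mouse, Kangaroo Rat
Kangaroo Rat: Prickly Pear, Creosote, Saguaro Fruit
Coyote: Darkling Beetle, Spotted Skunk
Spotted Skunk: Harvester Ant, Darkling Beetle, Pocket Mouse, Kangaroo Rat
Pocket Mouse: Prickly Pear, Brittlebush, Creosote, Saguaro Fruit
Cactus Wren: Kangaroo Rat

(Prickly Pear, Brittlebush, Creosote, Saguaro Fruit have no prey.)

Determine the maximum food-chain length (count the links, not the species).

One longest chain: Prickly Pear → Harvester Ant → Spotted Skunk → Coyote.
It has 4 species and 3 links.

3 links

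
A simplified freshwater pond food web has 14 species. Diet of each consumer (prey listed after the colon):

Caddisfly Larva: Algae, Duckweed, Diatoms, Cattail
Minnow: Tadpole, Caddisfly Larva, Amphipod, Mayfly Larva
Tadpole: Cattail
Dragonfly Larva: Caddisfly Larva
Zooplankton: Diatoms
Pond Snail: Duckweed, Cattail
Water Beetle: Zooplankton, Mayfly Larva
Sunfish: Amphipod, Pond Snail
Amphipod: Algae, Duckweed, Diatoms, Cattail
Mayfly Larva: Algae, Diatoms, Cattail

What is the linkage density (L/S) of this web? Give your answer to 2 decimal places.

There are L = 24 links among S = 14 species.
L/S = 24/14 = 1.7143 ≈ 1.71.

L/S = 1.71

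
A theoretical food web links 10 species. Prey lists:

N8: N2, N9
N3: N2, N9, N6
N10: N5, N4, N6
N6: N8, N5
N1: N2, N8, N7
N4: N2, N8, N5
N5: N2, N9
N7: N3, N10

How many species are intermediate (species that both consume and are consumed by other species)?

7

Intermediate species (has both prey and predators): N8, N5, N4, N6, N3, N10, N7.
Count: 7.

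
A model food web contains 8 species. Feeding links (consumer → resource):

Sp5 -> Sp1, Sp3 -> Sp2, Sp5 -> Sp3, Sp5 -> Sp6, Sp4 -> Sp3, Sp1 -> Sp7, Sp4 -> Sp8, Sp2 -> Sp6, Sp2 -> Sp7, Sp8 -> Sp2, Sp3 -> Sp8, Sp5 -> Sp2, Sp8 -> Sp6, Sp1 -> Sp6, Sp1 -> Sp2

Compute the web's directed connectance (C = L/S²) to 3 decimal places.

C = 0.234

The web has S = 8 species and L = 15 feeding links.
C = L / S² = 15 / 64 = 0.2344 ≈ 0.234.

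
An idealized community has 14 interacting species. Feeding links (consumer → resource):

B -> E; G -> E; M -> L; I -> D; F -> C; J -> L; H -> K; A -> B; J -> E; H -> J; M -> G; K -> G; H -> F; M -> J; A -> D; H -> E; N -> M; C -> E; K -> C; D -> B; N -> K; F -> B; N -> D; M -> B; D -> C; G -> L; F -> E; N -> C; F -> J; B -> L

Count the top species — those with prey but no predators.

4

Top species (has prey, but nothing eats it): H, I, N, A.
Count: 4.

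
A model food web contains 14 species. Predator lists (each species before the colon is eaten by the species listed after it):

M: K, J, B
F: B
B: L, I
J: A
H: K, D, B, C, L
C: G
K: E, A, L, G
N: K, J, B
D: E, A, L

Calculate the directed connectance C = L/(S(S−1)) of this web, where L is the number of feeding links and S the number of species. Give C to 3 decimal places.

C = 0.126

The web has S = 14 species and L = 23 feeding links.
C = L / (S(S−1)) = 23 / 182 = 0.1264 ≈ 0.126.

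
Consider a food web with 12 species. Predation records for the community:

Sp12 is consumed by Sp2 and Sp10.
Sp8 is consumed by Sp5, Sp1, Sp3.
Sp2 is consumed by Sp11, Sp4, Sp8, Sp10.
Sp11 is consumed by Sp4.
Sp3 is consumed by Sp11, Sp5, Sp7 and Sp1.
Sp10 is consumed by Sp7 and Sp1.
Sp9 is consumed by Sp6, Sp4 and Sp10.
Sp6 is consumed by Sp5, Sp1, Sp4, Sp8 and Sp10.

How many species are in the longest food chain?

6 species

One longest chain: Sp9 → Sp6 → Sp8 → Sp3 → Sp11 → Sp4.
It has 6 species and 5 links.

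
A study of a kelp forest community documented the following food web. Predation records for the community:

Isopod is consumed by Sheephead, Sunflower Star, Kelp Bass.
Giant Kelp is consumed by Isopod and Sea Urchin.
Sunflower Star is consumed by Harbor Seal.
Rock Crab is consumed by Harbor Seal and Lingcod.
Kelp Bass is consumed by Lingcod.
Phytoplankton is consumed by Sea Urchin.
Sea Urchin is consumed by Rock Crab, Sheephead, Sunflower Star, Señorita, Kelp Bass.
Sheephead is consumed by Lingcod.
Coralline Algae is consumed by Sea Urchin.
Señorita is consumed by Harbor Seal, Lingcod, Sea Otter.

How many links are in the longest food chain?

One longest chain: Coralline Algae → Sea Urchin → Señorita → Sea Otter.
It has 4 species and 3 links.

3 links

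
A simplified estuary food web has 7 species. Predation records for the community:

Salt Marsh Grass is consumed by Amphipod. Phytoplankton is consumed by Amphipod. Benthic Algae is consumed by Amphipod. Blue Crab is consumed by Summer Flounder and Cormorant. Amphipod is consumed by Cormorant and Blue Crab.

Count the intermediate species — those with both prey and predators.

2

Intermediate species (has both prey and predators): Amphipod, Blue Crab.
Count: 2.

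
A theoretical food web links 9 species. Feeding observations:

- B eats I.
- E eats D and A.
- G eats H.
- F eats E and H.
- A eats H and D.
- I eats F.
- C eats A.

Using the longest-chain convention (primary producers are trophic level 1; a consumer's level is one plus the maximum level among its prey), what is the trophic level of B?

Trophic level 6

H is a producer → level 1.
A eats H (level 1); other prey at levels: D 1 → level 2.
E eats A (level 2); other prey at levels: D 1 → level 3.
F eats E (level 3); other prey at levels: H 1 → level 4.
I eats F → level 5.
B eats I → level 6.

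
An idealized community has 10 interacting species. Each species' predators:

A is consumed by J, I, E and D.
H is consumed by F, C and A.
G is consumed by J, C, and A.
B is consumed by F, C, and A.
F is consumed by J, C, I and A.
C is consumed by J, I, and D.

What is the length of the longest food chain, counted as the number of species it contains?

One longest chain: B → F → A → E.
It has 4 species and 3 links.

4 species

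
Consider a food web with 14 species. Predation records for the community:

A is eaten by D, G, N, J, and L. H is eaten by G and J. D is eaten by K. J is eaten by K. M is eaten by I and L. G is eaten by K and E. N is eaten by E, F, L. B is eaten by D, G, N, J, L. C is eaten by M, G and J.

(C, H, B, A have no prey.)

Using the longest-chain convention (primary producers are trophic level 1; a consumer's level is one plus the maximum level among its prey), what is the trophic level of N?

Trophic level 2

B is a producer → level 1.
N eats B (level 1); other prey at levels: A 1 → level 2.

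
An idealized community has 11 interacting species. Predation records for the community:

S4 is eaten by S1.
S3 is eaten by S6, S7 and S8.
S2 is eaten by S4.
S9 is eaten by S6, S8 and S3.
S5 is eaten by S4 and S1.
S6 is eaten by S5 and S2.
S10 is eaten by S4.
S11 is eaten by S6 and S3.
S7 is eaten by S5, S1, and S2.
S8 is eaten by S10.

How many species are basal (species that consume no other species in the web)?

2

Basal species (no prey listed): S11, S9.
Count: 2.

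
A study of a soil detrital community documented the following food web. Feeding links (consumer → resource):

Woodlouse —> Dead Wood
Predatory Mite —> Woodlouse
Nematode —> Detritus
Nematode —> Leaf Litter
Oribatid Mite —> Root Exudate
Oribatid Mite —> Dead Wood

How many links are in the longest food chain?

One longest chain: Dead Wood → Woodlouse → Predatory Mite.
It has 3 species and 2 links.

2 links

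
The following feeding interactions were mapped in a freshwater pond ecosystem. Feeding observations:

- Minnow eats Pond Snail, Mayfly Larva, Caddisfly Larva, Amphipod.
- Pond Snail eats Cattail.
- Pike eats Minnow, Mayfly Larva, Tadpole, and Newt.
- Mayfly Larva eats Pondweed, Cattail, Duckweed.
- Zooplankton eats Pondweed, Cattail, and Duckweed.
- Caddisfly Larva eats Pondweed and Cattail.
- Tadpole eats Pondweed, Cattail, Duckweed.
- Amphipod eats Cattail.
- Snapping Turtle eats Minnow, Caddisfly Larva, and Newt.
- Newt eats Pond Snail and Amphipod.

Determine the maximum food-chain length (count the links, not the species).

3 links

One longest chain: Cattail → Pond Snail → Newt → Pike.
It has 4 species and 3 links.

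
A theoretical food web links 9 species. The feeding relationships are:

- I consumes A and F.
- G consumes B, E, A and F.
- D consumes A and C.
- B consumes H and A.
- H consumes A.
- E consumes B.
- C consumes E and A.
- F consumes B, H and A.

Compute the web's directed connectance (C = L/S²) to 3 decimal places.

C = 0.210

The web has S = 9 species and L = 17 feeding links.
C = L / S² = 17 / 81 = 0.2099 ≈ 0.210.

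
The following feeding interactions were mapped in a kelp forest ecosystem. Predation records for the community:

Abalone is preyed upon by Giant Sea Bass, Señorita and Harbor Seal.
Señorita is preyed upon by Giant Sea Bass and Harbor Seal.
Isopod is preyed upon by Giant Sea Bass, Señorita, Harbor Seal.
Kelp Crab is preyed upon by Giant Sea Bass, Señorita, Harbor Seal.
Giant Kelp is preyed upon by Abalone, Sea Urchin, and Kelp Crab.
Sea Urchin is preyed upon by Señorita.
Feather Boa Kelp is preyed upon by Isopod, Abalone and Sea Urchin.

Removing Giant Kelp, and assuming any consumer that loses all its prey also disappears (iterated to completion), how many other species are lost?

Remove Giant Kelp.
Round 1: Kelp Crab (all prey gone) → extinct.
No further losses. Total secondary extinctions: 1.

1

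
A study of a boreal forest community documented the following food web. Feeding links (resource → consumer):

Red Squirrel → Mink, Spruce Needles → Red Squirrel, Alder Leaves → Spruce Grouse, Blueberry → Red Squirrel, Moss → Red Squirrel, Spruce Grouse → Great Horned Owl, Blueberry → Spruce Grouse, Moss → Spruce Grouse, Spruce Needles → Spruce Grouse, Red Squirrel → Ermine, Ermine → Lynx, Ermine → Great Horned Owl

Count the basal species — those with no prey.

4

Basal species (no prey listed): Blueberry, Moss, Spruce Needles, Alder Leaves.
Count: 4.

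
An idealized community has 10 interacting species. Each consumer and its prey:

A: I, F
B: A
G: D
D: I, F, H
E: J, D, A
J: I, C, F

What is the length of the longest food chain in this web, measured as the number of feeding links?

One longest chain: I → A → B.
It has 3 species and 2 links.

2 links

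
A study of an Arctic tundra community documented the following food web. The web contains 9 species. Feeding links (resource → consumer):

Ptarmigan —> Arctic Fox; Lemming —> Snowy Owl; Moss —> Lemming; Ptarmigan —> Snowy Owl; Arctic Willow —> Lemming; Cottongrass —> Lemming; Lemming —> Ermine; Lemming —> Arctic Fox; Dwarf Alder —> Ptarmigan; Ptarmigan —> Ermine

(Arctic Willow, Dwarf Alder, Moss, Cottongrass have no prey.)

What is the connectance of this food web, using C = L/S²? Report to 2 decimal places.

The web has S = 9 species and L = 10 feeding links.
C = L / S² = 10 / 81 = 0.1235 ≈ 0.12.

C = 0.12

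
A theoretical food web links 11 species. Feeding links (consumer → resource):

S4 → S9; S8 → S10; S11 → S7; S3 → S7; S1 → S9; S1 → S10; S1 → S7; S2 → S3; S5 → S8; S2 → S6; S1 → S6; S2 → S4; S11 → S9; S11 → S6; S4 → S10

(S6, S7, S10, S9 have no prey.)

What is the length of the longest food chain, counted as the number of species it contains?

3 species

One longest chain: S10 → S8 → S5.
It has 3 species and 2 links.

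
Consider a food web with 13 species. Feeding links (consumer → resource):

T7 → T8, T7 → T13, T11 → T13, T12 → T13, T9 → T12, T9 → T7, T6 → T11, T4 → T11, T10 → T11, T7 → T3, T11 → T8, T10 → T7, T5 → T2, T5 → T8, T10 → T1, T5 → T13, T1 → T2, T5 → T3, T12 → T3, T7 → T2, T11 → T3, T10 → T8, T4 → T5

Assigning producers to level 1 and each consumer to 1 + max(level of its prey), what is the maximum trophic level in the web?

3

Producers (level 1): T2, T8, T13, T3.
T2 → T7 → T9 gives T9 level 3.
No species has a prey at level 3, so no species reaches level 4.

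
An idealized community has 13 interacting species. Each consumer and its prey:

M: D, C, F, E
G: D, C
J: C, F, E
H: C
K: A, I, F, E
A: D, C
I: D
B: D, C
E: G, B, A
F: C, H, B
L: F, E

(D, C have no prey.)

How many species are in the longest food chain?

One longest chain: D → G → E → K.
It has 4 species and 3 links.

4 species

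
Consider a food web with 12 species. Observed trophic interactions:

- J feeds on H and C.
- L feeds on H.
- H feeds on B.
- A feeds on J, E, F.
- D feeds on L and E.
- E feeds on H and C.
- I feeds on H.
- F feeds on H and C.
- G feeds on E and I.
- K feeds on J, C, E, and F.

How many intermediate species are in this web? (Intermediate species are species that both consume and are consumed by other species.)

6

Intermediate species (has both prey and predators): H, I, J, F, E, L.
Count: 6.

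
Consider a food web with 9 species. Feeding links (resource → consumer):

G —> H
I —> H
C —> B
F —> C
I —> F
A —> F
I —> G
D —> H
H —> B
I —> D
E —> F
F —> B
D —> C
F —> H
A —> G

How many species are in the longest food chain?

One longest chain: I → D → C → B.
It has 4 species and 3 links.

4 species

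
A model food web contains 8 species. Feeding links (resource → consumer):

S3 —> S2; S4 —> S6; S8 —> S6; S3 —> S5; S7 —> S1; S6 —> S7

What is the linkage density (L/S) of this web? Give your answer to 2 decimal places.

There are L = 6 links among S = 8 species.
L/S = 6/8 = 0.7500 ≈ 0.75.

L/S = 0.75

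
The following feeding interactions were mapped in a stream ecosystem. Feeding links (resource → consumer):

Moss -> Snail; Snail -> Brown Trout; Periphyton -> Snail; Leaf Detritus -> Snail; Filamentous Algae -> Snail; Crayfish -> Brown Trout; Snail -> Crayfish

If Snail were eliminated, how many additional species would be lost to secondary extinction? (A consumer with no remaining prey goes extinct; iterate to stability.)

2

Remove Snail.
Round 1: Crayfish (all prey gone) → extinct.
Round 2: Brown Trout (all prey gone) → extinct.
No further losses. Total secondary extinctions: 2.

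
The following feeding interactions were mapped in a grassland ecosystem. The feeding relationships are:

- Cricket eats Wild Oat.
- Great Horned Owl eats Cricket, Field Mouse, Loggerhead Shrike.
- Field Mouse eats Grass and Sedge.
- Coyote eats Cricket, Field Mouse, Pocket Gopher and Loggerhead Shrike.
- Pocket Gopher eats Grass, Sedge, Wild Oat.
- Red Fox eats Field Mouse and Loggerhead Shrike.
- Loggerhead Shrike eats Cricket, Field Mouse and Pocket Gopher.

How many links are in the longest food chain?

3 links

One longest chain: Wild Oat → Pocket Gopher → Loggerhead Shrike → Coyote.
It has 4 species and 3 links.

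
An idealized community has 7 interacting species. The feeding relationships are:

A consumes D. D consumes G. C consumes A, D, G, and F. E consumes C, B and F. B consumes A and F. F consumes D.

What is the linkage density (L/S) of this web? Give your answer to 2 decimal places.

L/S = 1.71

There are L = 12 links among S = 7 species.
L/S = 12/7 = 1.7143 ≈ 1.71.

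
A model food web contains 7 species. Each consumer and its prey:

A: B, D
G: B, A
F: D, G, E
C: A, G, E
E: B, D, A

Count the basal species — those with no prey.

Basal species (no prey listed): B, D.
Count: 2.

2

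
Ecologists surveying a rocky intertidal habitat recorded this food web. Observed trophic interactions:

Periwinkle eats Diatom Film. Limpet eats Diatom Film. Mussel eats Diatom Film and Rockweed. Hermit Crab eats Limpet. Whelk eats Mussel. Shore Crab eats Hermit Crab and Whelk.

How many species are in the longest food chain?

One longest chain: Diatom Film → Mussel → Whelk → Shore Crab.
It has 4 species and 3 links.

4 species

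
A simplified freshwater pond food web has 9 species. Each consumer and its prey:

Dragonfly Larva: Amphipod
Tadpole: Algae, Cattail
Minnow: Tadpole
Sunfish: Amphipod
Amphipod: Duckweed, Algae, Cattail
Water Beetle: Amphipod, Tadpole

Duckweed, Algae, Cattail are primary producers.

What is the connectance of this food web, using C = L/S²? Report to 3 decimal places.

The web has S = 9 species and L = 10 feeding links.
C = L / S² = 10 / 81 = 0.1235 ≈ 0.123.

C = 0.123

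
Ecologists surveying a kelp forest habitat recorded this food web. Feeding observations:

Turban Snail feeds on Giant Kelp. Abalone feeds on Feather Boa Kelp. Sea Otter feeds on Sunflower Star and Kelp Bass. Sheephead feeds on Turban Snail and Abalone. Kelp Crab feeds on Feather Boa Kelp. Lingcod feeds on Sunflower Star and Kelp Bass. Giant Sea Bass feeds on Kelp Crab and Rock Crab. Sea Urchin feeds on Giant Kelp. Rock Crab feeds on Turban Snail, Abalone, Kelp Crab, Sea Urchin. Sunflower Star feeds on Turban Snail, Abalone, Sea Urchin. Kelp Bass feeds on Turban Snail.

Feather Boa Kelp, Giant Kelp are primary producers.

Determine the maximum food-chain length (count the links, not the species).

One longest chain: Giant Kelp → Turban Snail → Kelp Bass → Lingcod.
It has 4 species and 3 links.

3 links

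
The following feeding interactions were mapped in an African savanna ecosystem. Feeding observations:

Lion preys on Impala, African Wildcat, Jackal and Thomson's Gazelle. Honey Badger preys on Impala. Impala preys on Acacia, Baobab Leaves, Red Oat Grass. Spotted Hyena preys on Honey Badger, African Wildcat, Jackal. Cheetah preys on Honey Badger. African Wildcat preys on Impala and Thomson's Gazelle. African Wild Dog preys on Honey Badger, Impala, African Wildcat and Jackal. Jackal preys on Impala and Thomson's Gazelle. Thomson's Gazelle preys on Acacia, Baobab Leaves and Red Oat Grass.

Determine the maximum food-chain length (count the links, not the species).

3 links

One longest chain: Acacia → Impala → Honey Badger → Spotted Hyena.
It has 4 species and 3 links.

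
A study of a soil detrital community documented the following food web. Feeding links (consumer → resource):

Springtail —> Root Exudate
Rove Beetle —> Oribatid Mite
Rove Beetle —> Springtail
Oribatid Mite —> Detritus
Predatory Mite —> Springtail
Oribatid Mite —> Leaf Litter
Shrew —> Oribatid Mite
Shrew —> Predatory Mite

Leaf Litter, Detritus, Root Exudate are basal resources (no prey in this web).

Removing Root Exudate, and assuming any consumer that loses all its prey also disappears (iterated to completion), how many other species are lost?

2

Remove Root Exudate.
Round 1: Springtail (all prey gone) → extinct.
Round 2: Predatory Mite (all prey gone) → extinct.
No further losses. Total secondary extinctions: 2.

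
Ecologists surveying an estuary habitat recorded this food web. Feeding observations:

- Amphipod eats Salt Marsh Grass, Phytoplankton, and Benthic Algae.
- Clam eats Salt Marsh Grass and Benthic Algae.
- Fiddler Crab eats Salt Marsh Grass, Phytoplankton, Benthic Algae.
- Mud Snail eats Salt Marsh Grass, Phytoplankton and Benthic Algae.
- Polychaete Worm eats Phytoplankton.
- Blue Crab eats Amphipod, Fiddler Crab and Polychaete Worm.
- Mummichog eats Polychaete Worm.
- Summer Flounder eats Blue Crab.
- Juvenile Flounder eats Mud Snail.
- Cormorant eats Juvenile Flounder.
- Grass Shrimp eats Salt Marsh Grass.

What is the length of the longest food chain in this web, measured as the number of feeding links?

3 links

One longest chain: Phytoplankton → Polychaete Worm → Blue Crab → Summer Flounder.
It has 4 species and 3 links.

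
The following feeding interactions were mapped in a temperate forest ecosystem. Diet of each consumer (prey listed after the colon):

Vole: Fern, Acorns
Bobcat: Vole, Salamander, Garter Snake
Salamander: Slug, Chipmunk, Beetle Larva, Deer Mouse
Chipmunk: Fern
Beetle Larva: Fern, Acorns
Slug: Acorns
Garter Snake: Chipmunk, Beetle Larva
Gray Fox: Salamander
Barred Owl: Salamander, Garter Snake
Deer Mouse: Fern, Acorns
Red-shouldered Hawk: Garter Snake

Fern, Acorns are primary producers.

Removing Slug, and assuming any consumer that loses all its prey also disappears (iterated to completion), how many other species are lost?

Remove Slug.
Every predator of it retains at least one other prey: Salamander still has Chipmunk, Beetle Larva, Deer Mouse.
No consumer loses all prey, so no secondary extinctions occur.

0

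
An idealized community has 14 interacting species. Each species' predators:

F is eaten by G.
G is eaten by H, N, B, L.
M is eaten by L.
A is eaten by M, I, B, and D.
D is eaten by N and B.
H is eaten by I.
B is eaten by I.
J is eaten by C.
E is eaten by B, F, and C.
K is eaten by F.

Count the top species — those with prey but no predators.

Top species (has prey, but nothing eats it): C, N, L, I.
Count: 4.

4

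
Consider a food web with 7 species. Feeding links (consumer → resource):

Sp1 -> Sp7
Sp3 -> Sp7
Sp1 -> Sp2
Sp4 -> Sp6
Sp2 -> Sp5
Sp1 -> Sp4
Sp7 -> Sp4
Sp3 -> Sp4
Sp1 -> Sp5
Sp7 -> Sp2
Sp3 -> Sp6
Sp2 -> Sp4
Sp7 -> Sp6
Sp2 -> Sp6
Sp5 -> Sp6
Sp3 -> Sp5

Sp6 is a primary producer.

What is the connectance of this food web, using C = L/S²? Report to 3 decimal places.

C = 0.327

The web has S = 7 species and L = 16 feeding links.
C = L / S² = 16 / 49 = 0.3265 ≈ 0.327.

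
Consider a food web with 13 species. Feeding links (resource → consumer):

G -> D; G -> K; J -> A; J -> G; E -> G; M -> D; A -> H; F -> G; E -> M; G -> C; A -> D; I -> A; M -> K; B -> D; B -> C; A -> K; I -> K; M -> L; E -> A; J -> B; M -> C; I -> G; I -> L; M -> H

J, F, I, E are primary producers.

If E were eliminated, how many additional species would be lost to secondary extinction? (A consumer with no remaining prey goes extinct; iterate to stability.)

Remove E.
Round 1: M (all prey gone) → extinct.
No further losses. Total secondary extinctions: 1.

1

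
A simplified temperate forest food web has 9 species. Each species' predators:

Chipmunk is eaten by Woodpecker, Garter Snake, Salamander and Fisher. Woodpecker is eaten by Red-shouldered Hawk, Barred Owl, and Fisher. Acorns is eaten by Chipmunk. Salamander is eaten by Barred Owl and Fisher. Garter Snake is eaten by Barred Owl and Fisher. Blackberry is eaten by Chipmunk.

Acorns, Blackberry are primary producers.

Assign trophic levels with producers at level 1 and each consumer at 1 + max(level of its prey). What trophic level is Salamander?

Trophic level 3

Acorns is a producer → level 1.
Chipmunk eats Acorns (level 1); other prey at levels: Blackberry 1 → level 2.
Salamander eats Chipmunk → level 3.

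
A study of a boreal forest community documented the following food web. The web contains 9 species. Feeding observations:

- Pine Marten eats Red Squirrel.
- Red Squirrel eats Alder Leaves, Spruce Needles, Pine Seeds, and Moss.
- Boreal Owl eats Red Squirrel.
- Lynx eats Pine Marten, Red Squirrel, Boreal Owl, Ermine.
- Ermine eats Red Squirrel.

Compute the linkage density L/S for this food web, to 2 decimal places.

L/S = 1.22

There are L = 11 links among S = 9 species.
L/S = 11/9 = 1.2222 ≈ 1.22.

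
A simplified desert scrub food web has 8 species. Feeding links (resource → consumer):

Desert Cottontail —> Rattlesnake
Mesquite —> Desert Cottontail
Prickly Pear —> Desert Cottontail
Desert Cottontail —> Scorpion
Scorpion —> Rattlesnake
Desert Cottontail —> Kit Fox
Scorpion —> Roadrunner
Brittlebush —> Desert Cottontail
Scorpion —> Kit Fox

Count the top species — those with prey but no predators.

Top species (has prey, but nothing eats it): Roadrunner, Kit Fox, Rattlesnake.
Count: 3.

3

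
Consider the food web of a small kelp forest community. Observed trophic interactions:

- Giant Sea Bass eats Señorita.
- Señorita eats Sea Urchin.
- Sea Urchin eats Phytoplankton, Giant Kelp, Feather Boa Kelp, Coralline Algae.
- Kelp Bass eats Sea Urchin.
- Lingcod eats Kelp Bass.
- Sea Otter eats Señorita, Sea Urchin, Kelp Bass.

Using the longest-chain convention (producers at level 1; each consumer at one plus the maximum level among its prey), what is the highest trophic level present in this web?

Producers (level 1): Phytoplankton, Coralline Algae, Feather Boa Kelp, Giant Kelp.
Phytoplankton → Sea Urchin → Señorita → Giant Sea Bass gives Giant Sea Bass level 4.
No species has a prey at level 4, so no species reaches level 5.

4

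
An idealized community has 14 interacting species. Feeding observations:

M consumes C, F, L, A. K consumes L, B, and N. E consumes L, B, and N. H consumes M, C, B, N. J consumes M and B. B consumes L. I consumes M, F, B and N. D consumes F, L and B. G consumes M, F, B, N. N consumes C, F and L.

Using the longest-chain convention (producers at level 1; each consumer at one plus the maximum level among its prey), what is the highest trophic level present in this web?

3

Producers (level 1): L, A, F, C.
L → B → D gives D level 3.
No species has a prey at level 3, so no species reaches level 4.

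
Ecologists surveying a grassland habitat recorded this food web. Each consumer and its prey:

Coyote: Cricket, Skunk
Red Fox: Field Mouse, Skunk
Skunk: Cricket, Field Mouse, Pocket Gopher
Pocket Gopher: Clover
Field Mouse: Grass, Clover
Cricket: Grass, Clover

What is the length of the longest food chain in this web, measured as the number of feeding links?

3 links

One longest chain: Grass → Cricket → Skunk → Coyote.
It has 4 species and 3 links.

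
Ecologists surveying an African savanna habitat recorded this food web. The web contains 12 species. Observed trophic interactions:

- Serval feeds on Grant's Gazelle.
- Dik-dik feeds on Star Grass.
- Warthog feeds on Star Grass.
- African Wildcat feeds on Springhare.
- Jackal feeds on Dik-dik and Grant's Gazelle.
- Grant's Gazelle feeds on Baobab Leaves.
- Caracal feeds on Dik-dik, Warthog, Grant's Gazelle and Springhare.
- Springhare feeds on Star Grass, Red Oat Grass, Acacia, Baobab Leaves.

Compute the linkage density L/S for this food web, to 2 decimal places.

L/S = 1.25

There are L = 15 links among S = 12 species.
L/S = 15/12 = 1.2500 ≈ 1.25.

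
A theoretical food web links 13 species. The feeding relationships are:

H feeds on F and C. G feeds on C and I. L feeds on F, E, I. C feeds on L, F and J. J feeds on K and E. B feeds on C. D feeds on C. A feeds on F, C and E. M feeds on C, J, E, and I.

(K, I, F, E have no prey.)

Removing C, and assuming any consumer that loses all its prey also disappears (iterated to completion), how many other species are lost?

Remove C.
Round 1: B (all prey gone), D (all prey gone) → extinct.
No further losses. Total secondary extinctions: 2.

2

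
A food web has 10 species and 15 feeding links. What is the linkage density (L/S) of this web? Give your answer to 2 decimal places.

L/S = 1.50

There are L = 15 links among S = 10 species.
L/S = 15/10 = 1.5000 ≈ 1.50.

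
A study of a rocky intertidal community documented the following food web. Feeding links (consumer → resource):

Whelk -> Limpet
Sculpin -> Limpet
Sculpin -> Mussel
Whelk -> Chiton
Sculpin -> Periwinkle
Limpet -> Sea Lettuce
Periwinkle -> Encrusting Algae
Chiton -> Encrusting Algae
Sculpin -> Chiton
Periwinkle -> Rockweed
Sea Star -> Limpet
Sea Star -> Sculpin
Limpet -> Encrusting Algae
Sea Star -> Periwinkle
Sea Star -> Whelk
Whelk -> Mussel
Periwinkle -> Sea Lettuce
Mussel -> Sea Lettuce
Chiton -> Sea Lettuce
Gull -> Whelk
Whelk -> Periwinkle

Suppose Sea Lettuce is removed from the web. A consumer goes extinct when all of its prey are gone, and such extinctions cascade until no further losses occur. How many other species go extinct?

1

Remove Sea Lettuce.
Round 1: Mussel (all prey gone) → extinct.
No further losses. Total secondary extinctions: 1.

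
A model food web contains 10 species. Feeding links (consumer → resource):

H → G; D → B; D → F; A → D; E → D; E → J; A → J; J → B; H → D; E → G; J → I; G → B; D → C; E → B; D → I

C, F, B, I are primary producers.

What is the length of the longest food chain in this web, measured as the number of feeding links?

One longest chain: C → D → H.
It has 3 species and 2 links.

2 links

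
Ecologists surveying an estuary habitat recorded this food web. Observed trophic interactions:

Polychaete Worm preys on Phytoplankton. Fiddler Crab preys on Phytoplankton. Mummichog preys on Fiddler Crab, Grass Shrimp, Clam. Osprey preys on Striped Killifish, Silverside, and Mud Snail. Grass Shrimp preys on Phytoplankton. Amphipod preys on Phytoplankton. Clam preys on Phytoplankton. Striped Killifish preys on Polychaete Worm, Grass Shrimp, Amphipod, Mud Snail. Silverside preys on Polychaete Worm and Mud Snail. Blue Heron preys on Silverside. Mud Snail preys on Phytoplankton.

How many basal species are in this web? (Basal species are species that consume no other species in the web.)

1

Basal species (no prey listed): Phytoplankton.
Count: 1.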